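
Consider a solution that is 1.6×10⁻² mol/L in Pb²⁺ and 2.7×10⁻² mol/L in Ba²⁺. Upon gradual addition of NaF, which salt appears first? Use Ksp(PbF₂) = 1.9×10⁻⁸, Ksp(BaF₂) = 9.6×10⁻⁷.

A salt starts to precipitate once the ion product Q reaches its Ksp.
For PbF₂: [F⁻] = (Ksp/[Pb²⁺])^(1/2) = 1.1×10⁻³ mol/L
For BaF₂: [F⁻] = (Ksp/[Ba²⁺])^(1/2) = 6.0×10⁻³ mol/L
Since PbF₂ needs less F⁻ to reach saturation, it precipitates first.

PbF₂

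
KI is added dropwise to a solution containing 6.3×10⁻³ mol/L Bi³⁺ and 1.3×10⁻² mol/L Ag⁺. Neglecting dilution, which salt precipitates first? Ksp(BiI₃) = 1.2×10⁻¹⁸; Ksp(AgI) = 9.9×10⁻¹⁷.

AgI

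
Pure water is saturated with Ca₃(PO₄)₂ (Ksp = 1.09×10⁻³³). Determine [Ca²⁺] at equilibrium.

3.01×10⁻⁷ M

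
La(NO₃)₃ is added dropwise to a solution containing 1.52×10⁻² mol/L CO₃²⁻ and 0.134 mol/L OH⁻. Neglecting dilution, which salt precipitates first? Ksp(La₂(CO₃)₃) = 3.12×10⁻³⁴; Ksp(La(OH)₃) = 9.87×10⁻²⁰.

La(OH)₃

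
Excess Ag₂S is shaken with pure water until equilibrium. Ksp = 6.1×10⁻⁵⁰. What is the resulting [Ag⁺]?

Ag₂S(s) ⇌ 2 Ag⁺(aq) + S²⁻(aq)
For each mole of Ag₂S that dissolves per liter, [Ag⁺] = 2s and [S²⁻] = s; let s denote this solubility.
Ksp = [Ag⁺]^2[S²⁻] = (2s)^2 · s = 4s^3 = 6.1×10⁻⁵⁰
s = 2.5×10⁻¹⁷ mol/L
[Ag⁺] = 2s = 5.0×10⁻¹⁷ mol/L

5.0×10⁻¹⁷ M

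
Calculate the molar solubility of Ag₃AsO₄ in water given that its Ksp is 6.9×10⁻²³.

1.3×10⁻⁶ M

Ag₃AsO₄(s) ⇌ 3 Ag⁺(aq) + AsO₄³⁻(aq)
Call the molar solubility s, so that [Ag⁺] = 3s and [AsO₄³⁻] = s.
Ksp = [Ag⁺]^3[AsO₄³⁻] = (3s)^3 · s = 27s^4
27s^4 = 6.9×10⁻²³  ⇒  s^4 = 2.6×10⁻²⁴
s = 1.3×10⁻⁶ mol/L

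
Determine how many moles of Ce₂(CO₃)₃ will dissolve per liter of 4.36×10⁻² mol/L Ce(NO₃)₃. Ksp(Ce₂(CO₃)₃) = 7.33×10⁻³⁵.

1.13×10⁻¹¹ M

Ce₂(CO₃)₃(s) ⇌ 2 Ce³⁺(aq) + 3 CO₃²⁻(aq)
Ce³⁺ is already present at 4.36×10⁻² mol/L. If s mol/L of Ce₂(CO₃)₃ dissolves, [CO₃²⁻] = 3s while [Ce³⁺] ≈ 4.36×10⁻² mol/L.
Ksp = [Ce³⁺]^2[CO₃²⁻]^3 = (4.36×10⁻²)^2(3s)^3
(3s)^3 = 7.33×10⁻³⁵ / (4.36×10⁻²)^2 = 3.86×10⁻³²
s = 1.13×10⁻¹¹ mol/L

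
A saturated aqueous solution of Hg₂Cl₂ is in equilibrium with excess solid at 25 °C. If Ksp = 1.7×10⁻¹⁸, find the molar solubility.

Hg₂Cl₂(s) ⇌ Hg₂²⁺(aq) + 2 Cl⁻(aq)
Call the molar solubility s, so that [Hg₂²⁺] = s and [Cl⁻] = 2s.
Ksp = [Hg₂²⁺][Cl⁻]^2 = s · (2s)^2 = 4s^3
4s^3 = 1.7×10⁻¹⁸  ⇒  s^3 = 4.3×10⁻¹⁹
Taking the 3rd root, s = 7.5×10⁻⁷ M.

7.5×10⁻⁷ M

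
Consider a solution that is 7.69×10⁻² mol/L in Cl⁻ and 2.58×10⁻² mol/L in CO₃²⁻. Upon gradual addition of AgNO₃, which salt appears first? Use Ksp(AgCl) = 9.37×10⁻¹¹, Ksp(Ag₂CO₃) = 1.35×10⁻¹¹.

AgCl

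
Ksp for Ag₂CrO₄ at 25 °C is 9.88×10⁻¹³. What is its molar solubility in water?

6.27×10⁻⁵ M

Ag₂CrO₄(s) ⇌ 2 Ag⁺(aq) + CrO₄²⁻(aq)
Call the molar solubility s, so that [Ag⁺] = 2s and [CrO₄²⁻] = s.
Ksp = [Ag⁺]^2[CrO₄²⁻] = (2s)^2 · s = 4s^3
4s^3 = 9.88×10⁻¹³  ⇒  s^3 = 2.47×10⁻¹³
s = 6.27×10⁻⁵ mol/L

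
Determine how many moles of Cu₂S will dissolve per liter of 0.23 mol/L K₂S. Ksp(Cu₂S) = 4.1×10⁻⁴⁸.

2.1×10⁻²⁴ M

Cu₂S(s) ⇌ 2 Cu⁺(aq) + S²⁻(aq)
With S²⁻ already at 0.23 mol/L and s small, take [S²⁻] ≈ 0.23 mol/L and [Cu⁺] = 2s.
Ksp = [Cu⁺]^2[S²⁻] = (2s)^2(0.23)
(2s)^2 = 4.1×10⁻⁴⁸ / (0.23) = 1.8×10⁻⁴⁷
s = 2.1×10⁻²⁴ mol/L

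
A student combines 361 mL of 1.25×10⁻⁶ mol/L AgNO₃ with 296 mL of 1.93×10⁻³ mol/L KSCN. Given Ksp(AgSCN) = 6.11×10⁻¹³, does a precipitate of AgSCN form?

Total volume after mixing = 361 + 296 = 657 mL.
[Ag⁺] = (1.25×10⁻⁶)(361)/657 = 6.87×10⁻⁷ mol/L
[SCN⁻] = (1.93×10⁻³)(296)/657 = 8.70×10⁻⁴ mol/L
Q = [Ag⁺][SCN⁻] = 5.97×10⁻¹⁰
Q = 5.97×10⁻¹⁰ > Ksp = 6.11×10⁻¹³, so the solution is supersaturated and AgSCN precipitates.

Yes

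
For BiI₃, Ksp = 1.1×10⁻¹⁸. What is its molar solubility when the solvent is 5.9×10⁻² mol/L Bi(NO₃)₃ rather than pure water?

8.8×10⁻⁷ M

BiI₃(s) ⇌ Bi³⁺(aq) + 3 I⁻(aq)
Bi³⁺ is already present at 5.9×10⁻² mol/L. If s mol/L of BiI₃ dissolves, [I⁻] = 3s while [Bi³⁺] ≈ 5.9×10⁻² mol/L.
Ksp = [Bi³⁺][I⁻]^3 = (5.9×10⁻²)(3s)^3
(3s)^3 = 1.1×10⁻¹⁸ / (5.9×10⁻²) = 1.9×10⁻¹⁷
s = 8.8×10⁻⁷ mol/L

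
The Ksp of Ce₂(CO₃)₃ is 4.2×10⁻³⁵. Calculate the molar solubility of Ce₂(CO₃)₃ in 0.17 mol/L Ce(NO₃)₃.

3.8×10⁻¹² M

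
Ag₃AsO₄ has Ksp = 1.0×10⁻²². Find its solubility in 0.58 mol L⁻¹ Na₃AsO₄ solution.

1.9×10⁻⁸ M

Ag₃AsO₄(s) ⇌ 3 Ag⁺(aq) + AsO₄³⁻(aq)
AsO₄³⁻ is already present at 0.58 mol L⁻¹. If s mol/L of Ag₃AsO₄ dissolves, [Ag⁺] = 3s while [AsO₄³⁻] ≈ 0.58 mol L⁻¹.
Ksp = [Ag⁺]^3[AsO₄³⁻] = (3s)^3(0.58)
(3s)^3 = 1.0×10⁻²² / (0.58) = 1.7×10⁻²²
s = 1.9×10⁻⁸ mol L⁻¹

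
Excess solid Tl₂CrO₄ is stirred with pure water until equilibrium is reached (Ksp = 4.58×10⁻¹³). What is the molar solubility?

Tl₂CrO₄(s) ⇌ 2 Tl⁺(aq) + CrO₄²⁻(aq)
If s mol/L of Tl₂CrO₄ dissolves, [Tl⁺] = 2s and [CrO₄²⁻] = s.
Ksp = [Tl⁺]^2[CrO₄²⁻] = (2s)^2 · s = 4s^3
4s^3 = 4.58×10⁻¹³  ⇒  s^3 = 1.15×10⁻¹³
Taking the 3rd root, s = 4.86×10⁻⁵ mol/L.

4.86×10⁻⁵ M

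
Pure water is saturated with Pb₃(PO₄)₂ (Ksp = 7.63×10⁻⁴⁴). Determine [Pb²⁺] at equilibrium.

Pb₃(PO₄)₂(s) ⇌ 3 Pb²⁺(aq) + 2 PO₄³⁻(aq)
Call the molar solubility s, so that [Pb²⁺] = 3s and [PO₄³⁻] = 2s.
Ksp = [Pb²⁺]^3[PO₄³⁻]^2 = (3s)^3 · (2s)^2 = 108s^5 = 7.63×10⁻⁴⁴
s = 9.33×10⁻¹⁰ mol L⁻¹
[Pb²⁺] = 3s = 2.80×10⁻⁹ mol L⁻¹

2.80×10⁻⁹ M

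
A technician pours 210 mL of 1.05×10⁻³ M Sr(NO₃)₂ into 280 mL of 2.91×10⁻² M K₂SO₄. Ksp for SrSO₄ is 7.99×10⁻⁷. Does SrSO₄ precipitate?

Yes

Total volume after mixing = 210 + 280 = 490 mL.
[Sr²⁺] = (1.05×10⁻³)(210)/490 = 4.50×10⁻⁴ M
[SO₄²⁻] = (2.91×10⁻²)(280)/490 = 1.66×10⁻² M
Q = [Sr²⁺][SO₄²⁻] = 7.48×10⁻⁶
Because Q > Ksp (7.48×10⁻⁶ vs 7.99×10⁻⁷), a precipitate of SrSO₄ forms.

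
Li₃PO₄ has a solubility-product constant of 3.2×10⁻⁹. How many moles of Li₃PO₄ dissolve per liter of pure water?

3.3×10⁻³ M

Li₃PO₄(s) ⇌ 3 Li⁺(aq) + PO₄³⁻(aq)
For each mole of Li₃PO₄ that dissolves per liter, [Li⁺] = 3s and [PO₄³⁻] = s; let s denote this solubility.
Ksp = [Li⁺]^3[PO₄³⁻] = (3s)^3 · s = 27s^4
27s^4 = 3.2×10⁻⁹  ⇒  s^4 = 1.2×10⁻¹⁰
s = 3.3×10⁻³ M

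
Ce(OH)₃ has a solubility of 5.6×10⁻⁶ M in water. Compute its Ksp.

Ce(OH)₃(s) ⇌ Ce³⁺(aq) + 3 OH⁻(aq)
Call the molar solubility s, so that [Ce³⁺] = s and [OH⁻] = 3s.
Ksp = [Ce³⁺][OH⁻]^3 = s · (3s)^3 = 27s^4
Ksp = 27 × (5.6×10⁻⁶)^4 = 2.7×10⁻²⁰

Ksp = 2.7×10⁻²⁰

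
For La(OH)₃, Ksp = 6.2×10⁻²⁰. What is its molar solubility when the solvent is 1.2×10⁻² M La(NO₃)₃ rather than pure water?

5.8×10⁻⁷ M

La(OH)₃(s) ⇌ La³⁺(aq) + 3 OH⁻(aq)
La³⁺ is already present at 1.2×10⁻² M. If s mol/L of La(OH)₃ dissolves, [OH⁻] = 3s while [La³⁺] ≈ 1.2×10⁻² M.
Ksp = [La³⁺][OH⁻]^3 = (1.2×10⁻²)(3s)^3
(3s)^3 = 6.2×10⁻²⁰ / (1.2×10⁻²) = 5.2×10⁻¹⁸
s = 5.8×10⁻⁷ M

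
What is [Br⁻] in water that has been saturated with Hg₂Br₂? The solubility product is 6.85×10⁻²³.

Hg₂Br₂(s) ⇌ Hg₂²⁺(aq) + 2 Br⁻(aq)
Call the molar solubility s, so that [Hg₂²⁺] = s and [Br⁻] = 2s.
Ksp = [Hg₂²⁺][Br⁻]^2 = s · (2s)^2 = 4s^3 = 6.85×10⁻²³
s = 2.58×10⁻⁸ mol L⁻¹
[Br⁻] = 2s = 5.16×10⁻⁸ mol L⁻¹

5.16×10⁻⁸ M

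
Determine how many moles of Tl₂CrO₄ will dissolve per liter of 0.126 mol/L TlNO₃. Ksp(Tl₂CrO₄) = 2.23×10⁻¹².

Tl₂CrO₄(s) ⇌ 2 Tl⁺(aq) + CrO₄²⁻(aq)
With Tl⁺ already at 0.126 mol/L and s small, take [Tl⁺] ≈ 0.126 mol/L and [CrO₄²⁻] = s.
Ksp = [Tl⁺]^2[CrO₄²⁻] = (0.126)^2s
s = 2.23×10⁻¹² / (0.126)^2 = 1.40×10⁻¹⁰
s = 1.40×10⁻¹⁰ mol/L

1.40×10⁻¹⁰ M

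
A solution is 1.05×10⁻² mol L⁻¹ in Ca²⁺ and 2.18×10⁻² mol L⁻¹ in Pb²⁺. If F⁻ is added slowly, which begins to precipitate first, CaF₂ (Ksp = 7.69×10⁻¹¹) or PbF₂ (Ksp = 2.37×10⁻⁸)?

Precipitation of each salt begins when its ion product equals Ksp.
For CaF₂: [F⁻] = (Ksp/[Ca²⁺])^(1/2) = 8.56×10⁻⁵ mol L⁻¹
For PbF₂: [F⁻] = (Ksp/[Pb²⁺])^(1/2) = 1.04×10⁻³ mol L⁻¹
Since CaF₂ needs less F⁻ to reach saturation, it precipitates first.

CaF₂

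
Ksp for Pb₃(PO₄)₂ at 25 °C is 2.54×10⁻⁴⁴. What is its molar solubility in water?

7.49×10⁻¹⁰ M

Pb₃(PO₄)₂(s) ⇌ 3 Pb²⁺(aq) + 2 PO₄³⁻(aq)
Let s be the molar solubility. Then [Pb²⁺] = 3s and [PO₄³⁻] = 2s.
Ksp = [Pb²⁺]^3[PO₄³⁻]^2 = (3s)^3 · (2s)^2 = 108s^5
108s^5 = 2.54×10⁻⁴⁴  ⇒  s^5 = 2.35×10⁻⁴⁶
s = 7.49×10⁻¹⁰ M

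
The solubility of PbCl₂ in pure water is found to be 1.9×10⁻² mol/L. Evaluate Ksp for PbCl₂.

PbCl₂(s) ⇌ Pb²⁺(aq) + 2 Cl⁻(aq)
Let s be the molar solubility. Then [Pb²⁺] = s and [Cl⁻] = 2s.
Ksp = [Pb²⁺][Cl⁻]^2 = s · (2s)^2 = 4s^3
Ksp = 4 × (1.9×10⁻²)^3 = 2.7×10⁻⁵

Ksp = 2.7×10⁻⁵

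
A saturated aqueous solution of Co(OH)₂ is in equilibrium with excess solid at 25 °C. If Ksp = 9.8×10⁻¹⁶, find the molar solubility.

6.3×10⁻⁶ M

Co(OH)₂(s) ⇌ Co²⁺(aq) + 2 OH⁻(aq)
For each mole of Co(OH)₂ that dissolves per liter, [Co²⁺] = s and [OH⁻] = 2s; let s denote this solubility.
Ksp = [Co²⁺][OH⁻]^2 = s · (2s)^2 = 4s^3
4s^3 = 9.8×10⁻¹⁶  ⇒  s^3 = 2.5×10⁻¹⁶
s = 6.3×10⁻⁶ M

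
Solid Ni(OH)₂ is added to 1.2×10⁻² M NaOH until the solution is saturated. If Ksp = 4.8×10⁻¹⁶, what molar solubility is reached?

3.3×10⁻¹² M

Ni(OH)₂(s) ⇌ Ni²⁺(aq) + 2 OH⁻(aq)
OH⁻ is already present at 1.2×10⁻² M. If s mol/L of Ni(OH)₂ dissolves, [Ni²⁺] = s while [OH⁻] ≈ 1.2×10⁻² M.
Ksp = [Ni²⁺][OH⁻]^2 = s(1.2×10⁻²)^2
s = 4.8×10⁻¹⁶ / (1.2×10⁻²)^2 = 3.3×10⁻¹²
s = 3.3×10⁻¹² M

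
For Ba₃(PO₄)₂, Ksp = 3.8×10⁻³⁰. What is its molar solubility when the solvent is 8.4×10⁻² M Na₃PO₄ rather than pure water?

Ba₃(PO₄)₂(s) ⇌ 3 Ba²⁺(aq) + 2 PO₄³⁻(aq)
Let s be the solubility of Ba₃(PO₄)₂ here. The common ion gives [PO₄³⁻] ≈ 8.4×10⁻² M, and [Ba²⁺] = 3s.
Ksp = [Ba²⁺]^3[PO₄³⁻]^2 = (3s)^3(8.4×10⁻²)^2
(3s)^3 = 3.8×10⁻³⁰ / (8.4×10⁻²)^2 = 5.4×10⁻²⁸
s = 2.7×10⁻¹⁰ M

2.7×10⁻¹⁰ M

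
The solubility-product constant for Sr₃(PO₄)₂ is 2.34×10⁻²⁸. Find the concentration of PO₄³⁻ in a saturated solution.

Sr₃(PO₄)₂(s) ⇌ 3 Sr²⁺(aq) + 2 PO₄³⁻(aq)
If s mol/L of Sr₃(PO₄)₂ dissolves, [Sr²⁺] = 3s and [PO₄³⁻] = 2s.
Ksp = [Sr²⁺]^3[PO₄³⁻]^2 = (3s)^3 · (2s)^2 = 108s^5 = 2.34×10⁻²⁸
s = 1.17×10⁻⁶ mol L⁻¹
[PO₄³⁻] = 2s = 2.33×10⁻⁶ mol L⁻¹

2.33×10⁻⁶ M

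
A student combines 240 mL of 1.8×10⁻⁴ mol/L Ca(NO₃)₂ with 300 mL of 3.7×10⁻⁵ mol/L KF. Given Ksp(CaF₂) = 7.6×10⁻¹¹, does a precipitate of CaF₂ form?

No

The combined volume is 540 mL.
[Ca²⁺] = (1.8×10⁻⁴)(240)/540 = 8.0×10⁻⁵ mol/L
[F⁻] = (3.7×10⁻⁵)(300)/540 = 2.1×10⁻⁵ mol/L
Q = [Ca²⁺][F⁻]^2 = 3.4×10⁻¹⁴
Q = 3.4×10⁻¹⁴ < Ksp = 7.6×10⁻¹¹, so the solution is unsaturated and no precipitate forms.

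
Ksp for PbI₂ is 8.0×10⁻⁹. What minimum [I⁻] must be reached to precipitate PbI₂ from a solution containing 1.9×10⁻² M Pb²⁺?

6.5×10⁻⁴ M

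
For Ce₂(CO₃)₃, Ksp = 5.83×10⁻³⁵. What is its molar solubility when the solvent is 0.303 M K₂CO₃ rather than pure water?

Ce₂(CO₃)₃(s) ⇌ 2 Ce³⁺(aq) + 3 CO₃²⁻(aq)
The solution already contains CO₃²⁻ at 0.303 M. Let s be the molar solubility of Ce₂(CO₃)₃.
[CO₃²⁻] ≈ 0.303 M (common ion dominates); [Ce³⁺] = 2s.
Ksp = [Ce³⁺]^2[CO₃²⁻]^3 = (2s)^2(0.303)^3
(2s)^2 = 5.83×10⁻³⁵ / (0.303)^3 = 2.10×10⁻³³
s = 2.29×10⁻¹⁷ M

2.29×10⁻¹⁷ M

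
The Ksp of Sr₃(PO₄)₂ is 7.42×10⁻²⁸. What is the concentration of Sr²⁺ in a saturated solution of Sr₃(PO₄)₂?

Sr₃(PO₄)₂(s) ⇌ 3 Sr²⁺(aq) + 2 PO₄³⁻(aq)
With molar solubility s: [Sr²⁺] = 3s, [PO₄³⁻] = 2s.
Ksp = [Sr²⁺]^3[PO₄³⁻]^2 = (3s)^3 · (2s)^2 = 108s^5 = 7.42×10⁻²⁸
s = 1.47×10⁻⁶ mol/L
[Sr²⁺] = 3s = 4.41×10⁻⁶ mol/L

4.41×10⁻⁶ M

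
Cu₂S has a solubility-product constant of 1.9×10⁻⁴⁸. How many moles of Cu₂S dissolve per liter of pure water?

7.8×10⁻¹⁷ M

Cu₂S(s) ⇌ 2 Cu⁺(aq) + S²⁻(aq)
If s mol/L of Cu₂S dissolves, [Cu⁺] = 2s and [S²⁻] = s.
Ksp = [Cu⁺]^2[S²⁻] = (2s)^2 · s = 4s^3
4s^3 = 1.9×10⁻⁴⁸  ⇒  s^3 = 4.8×10⁻⁴⁹
s = 7.8×10⁻¹⁷ M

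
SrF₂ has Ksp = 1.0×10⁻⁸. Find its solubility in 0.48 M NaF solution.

4.3×10⁻⁸ M

SrF₂(s) ⇌ Sr²⁺(aq) + 2 F⁻(aq)
With F⁻ already at 0.48 M and s small, take [F⁻] ≈ 0.48 M and [Sr²⁺] = s.
Ksp = [Sr²⁺][F⁻]^2 = s(0.48)^2
s = 1.0×10⁻⁸ / (0.48)^2 = 4.3×10⁻⁸
s = 4.3×10⁻⁸ M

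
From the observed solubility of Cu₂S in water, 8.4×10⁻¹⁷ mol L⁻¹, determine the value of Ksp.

Ksp = 2.4×10⁻⁴⁸

Cu₂S(s) ⇌ 2 Cu⁺(aq) + S²⁻(aq)
Call the molar solubility s, so that [Cu⁺] = 2s and [S²⁻] = s.
Ksp = [Cu⁺]^2[S²⁻] = (2s)^2 · s = 4s^3
Ksp = 4 × (8.4×10⁻¹⁷)^3 = 2.4×10⁻⁴⁸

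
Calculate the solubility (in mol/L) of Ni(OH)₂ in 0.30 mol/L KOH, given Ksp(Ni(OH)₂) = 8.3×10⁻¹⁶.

Ni(OH)₂(s) ⇌ Ni²⁺(aq) + 2 OH⁻(aq)
OH⁻ is already present at 0.30 mol/L. If s mol/L of Ni(OH)₂ dissolves, [Ni²⁺] = s while [OH⁻] ≈ 0.30 mol/L.
Ksp = [Ni²⁺][OH⁻]^2 = s(0.30)^2
s = 8.3×10⁻¹⁶ / (0.30)^2 = 9.2×10⁻¹⁵
s = 9.2×10⁻¹⁵ mol/L

9.2×10⁻¹⁵ M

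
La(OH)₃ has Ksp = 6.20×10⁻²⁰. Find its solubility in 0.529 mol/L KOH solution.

4.19×10⁻¹⁹ M

La(OH)₃(s) ⇌ La³⁺(aq) + 3 OH⁻(aq)
OH⁻ is already present at 0.529 mol/L. If s mol/L of La(OH)₃ dissolves, [La³⁺] = s while [OH⁻] ≈ 0.529 mol/L.
Ksp = [La³⁺][OH⁻]^3 = s(0.529)^3
s = 6.20×10⁻²⁰ / (0.529)^3 = 4.19×10⁻¹⁹
s = 4.19×10⁻¹⁹ mol/L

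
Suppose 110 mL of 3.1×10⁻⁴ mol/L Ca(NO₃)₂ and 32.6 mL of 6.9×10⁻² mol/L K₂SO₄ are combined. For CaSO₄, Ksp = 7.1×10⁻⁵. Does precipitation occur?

No

After mixing, V = 110 mL + 32.6 mL = 142.6 mL.
[Ca²⁺] = (3.1×10⁻⁴)(110)/142.6 = 2.4×10⁻⁴ mol/L
[SO₄²⁻] = (6.9×10⁻²)(32.6)/142.6 = 1.6×10⁻² mol/L
Q = [Ca²⁺][SO₄²⁻] = 3.8×10⁻⁶
Since Q (3.8×10⁻⁶) is less than Ksp (7.1×10⁻⁵), no CaSO₄ precipitates.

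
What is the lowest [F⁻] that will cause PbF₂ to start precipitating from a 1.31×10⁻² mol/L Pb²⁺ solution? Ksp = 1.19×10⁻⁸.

9.53×10⁻⁴ M

A salt starts to precipitate once the ion product Q reaches its Ksp.
PbF₂(s) ⇌ Pb²⁺(aq) + 2 F⁻(aq)
Ksp = [Pb²⁺][F⁻]^2 = [F⁻]^2(1.31×10⁻²)
[F⁻]^2 = 1.19×10⁻⁸ / (1.31×10⁻²) = 9.08×10⁻⁷
[F⁻] = 9.53×10⁻⁴ mol/L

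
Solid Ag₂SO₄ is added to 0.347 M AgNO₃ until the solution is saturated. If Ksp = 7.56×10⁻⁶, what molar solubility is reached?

6.28×10⁻⁵ M

Ag₂SO₄(s) ⇌ 2 Ag⁺(aq) + SO₄²⁻(aq)
Let s be the solubility of Ag₂SO₄ here. The common ion gives [Ag⁺] ≈ 0.347 M, and [SO₄²⁻] = s.
Ksp = [Ag⁺]^2[SO₄²⁻] = (0.347)^2s
s = 7.56×10⁻⁶ / (0.347)^2 = 6.28×10⁻⁵
s = 6.28×10⁻⁵ M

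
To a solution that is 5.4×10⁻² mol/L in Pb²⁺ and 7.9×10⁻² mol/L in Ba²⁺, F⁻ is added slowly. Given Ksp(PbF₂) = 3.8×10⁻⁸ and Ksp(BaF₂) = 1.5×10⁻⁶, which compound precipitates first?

PbF₂

A salt starts to precipitate once the ion product Q reaches its Ksp.
For PbF₂: [F⁻] = (Ksp/[Pb²⁺])^(1/2) = 8.4×10⁻⁴ mol/L
For BaF₂: [F⁻] = (Ksp/[Ba²⁺])^(1/2) = 4.4×10⁻³ mol/L
Since PbF₂ needs less F⁻ to reach saturation, it precipitates first.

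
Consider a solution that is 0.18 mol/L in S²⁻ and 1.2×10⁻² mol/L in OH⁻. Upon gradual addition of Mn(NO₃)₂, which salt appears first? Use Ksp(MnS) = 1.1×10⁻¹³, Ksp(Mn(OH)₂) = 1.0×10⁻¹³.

MnS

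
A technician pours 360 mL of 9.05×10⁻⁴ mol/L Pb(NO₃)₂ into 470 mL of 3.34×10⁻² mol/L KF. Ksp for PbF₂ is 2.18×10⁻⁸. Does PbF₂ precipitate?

Yes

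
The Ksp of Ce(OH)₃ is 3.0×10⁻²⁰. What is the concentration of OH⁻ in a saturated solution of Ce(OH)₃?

1.7×10⁻⁵ M

Ce(OH)₃(s) ⇌ Ce³⁺(aq) + 3 OH⁻(aq)
Call the molar solubility s, so that [Ce³⁺] = s and [OH⁻] = 3s.
Ksp = [Ce³⁺][OH⁻]^3 = s · (3s)^3 = 27s^4 = 3.0×10⁻²⁰
s = 5.8×10⁻⁶ M
[OH⁻] = 3s = 1.7×10⁻⁵ M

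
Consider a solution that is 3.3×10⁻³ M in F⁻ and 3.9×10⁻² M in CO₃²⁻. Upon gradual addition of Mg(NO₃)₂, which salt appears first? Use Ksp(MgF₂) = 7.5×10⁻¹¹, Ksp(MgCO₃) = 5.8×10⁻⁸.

Precipitation of each salt begins when its ion product equals Ksp.
For MgF₂: [Mg²⁺] = (Ksp/[F⁻]^2) = 6.9×10⁻⁶ M
For MgCO₃: [Mg²⁺] = (Ksp/[CO₃²⁻]) = 1.5×10⁻⁶ M
MgCO₃ requires the lower [Mg²⁺], so it precipitates first.

MgCO₃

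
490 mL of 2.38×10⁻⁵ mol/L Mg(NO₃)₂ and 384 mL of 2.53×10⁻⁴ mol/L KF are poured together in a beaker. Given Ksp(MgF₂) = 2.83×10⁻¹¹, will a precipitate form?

After mixing, V = 490 mL + 384 mL = 874 mL.
[Mg²⁺] = (2.38×10⁻⁵)(490)/874 = 1.33×10⁻⁵ mol/L
[F⁻] = (2.53×10⁻⁴)(384)/874 = 1.11×10⁻⁴ mol/L
Q = [Mg²⁺][F⁻]^2 = 1.65×10⁻¹³
Q < Ksp (1.65×10⁻¹³ vs 2.83×10⁻¹¹); the solution remains unsaturated and no precipitate forms.

No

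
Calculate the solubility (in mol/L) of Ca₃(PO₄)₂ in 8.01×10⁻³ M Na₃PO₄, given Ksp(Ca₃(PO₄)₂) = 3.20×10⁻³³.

1.23×10⁻¹⁰ M

Ca₃(PO₄)₂(s) ⇌ 3 Ca²⁺(aq) + 2 PO₄³⁻(aq)
The solution already contains PO₄³⁻ at 8.01×10⁻³ M. Let s be the molar solubility of Ca₃(PO₄)₂.
[PO₄³⁻] ≈ 8.01×10⁻³ M (common ion dominates); [Ca²⁺] = 3s.
Ksp = [Ca²⁺]^3[PO₄³⁻]^2 = (3s)^3(8.01×10⁻³)^2
(3s)^3 = 3.20×10⁻³³ / (8.01×10⁻³)^2 = 4.99×10⁻²⁹
s = 1.23×10⁻¹⁰ M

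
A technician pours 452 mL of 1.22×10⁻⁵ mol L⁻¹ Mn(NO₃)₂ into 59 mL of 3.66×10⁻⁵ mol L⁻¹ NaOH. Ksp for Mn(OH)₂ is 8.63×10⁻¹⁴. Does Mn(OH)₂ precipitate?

No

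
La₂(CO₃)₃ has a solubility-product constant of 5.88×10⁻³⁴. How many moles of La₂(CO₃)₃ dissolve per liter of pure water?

8.86×10⁻⁸ M

La₂(CO₃)₃(s) ⇌ 2 La³⁺(aq) + 3 CO₃²⁻(aq)
Call the molar solubility s, so that [La³⁺] = 2s and [CO₃²⁻] = 3s.
Ksp = [La³⁺]^2[CO₃²⁻]^3 = (2s)^2 · (3s)^3 = 108s^5
108s^5 = 5.88×10⁻³⁴  ⇒  s^5 = 5.44×10⁻³⁶
Taking the 5th root, s = 8.86×10⁻⁸ mol L⁻¹.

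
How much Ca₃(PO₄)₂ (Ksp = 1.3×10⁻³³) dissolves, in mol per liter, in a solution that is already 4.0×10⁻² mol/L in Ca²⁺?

2.3×10⁻¹⁵ M

Ca₃(PO₄)₂(s) ⇌ 3 Ca²⁺(aq) + 2 PO₄³⁻(aq)
With Ca²⁺ already at 4.0×10⁻² mol/L and s small, take [Ca²⁺] ≈ 4.0×10⁻² mol/L and [PO₄³⁻] = 2s.
Ksp = [Ca²⁺]^3[PO₄³⁻]^2 = (4.0×10⁻²)^3(2s)^2
(2s)^2 = 1.3×10⁻³³ / (4.0×10⁻²)^3 = 2.0×10⁻²⁹
s = 2.3×10⁻¹⁵ mol/L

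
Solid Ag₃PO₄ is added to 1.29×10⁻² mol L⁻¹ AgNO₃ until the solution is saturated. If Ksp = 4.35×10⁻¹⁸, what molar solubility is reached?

Ag₃PO₄(s) ⇌ 3 Ag⁺(aq) + PO₄³⁻(aq)
With Ag⁺ already at 1.29×10⁻² mol L⁻¹ and s small, take [Ag⁺] ≈ 1.29×10⁻² mol L⁻¹ and [PO₄³⁻] = s.
Ksp = [Ag⁺]^3[PO₄³⁻] = (1.29×10⁻²)^3s
s = 4.35×10⁻¹⁸ / (1.29×10⁻²)^3 = 2.03×10⁻¹²
s = 2.03×10⁻¹² mol L⁻¹

2.03×10⁻¹² M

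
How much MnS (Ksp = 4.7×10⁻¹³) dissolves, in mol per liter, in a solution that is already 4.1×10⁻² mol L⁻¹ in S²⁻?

1.1×10⁻¹¹ M

MnS(s) ⇌ Mn²⁺(aq) + S²⁻(aq)
S²⁻ is already present at 4.1×10⁻² mol L⁻¹. If s mol/L of MnS dissolves, [Mn²⁺] = s while [S²⁻] ≈ 4.1×10⁻² mol L⁻¹.
Ksp = [Mn²⁺][S²⁻] = s(4.1×10⁻²)
s = 4.7×10⁻¹³ / (4.1×10⁻²) = 1.1×10⁻¹¹
s = 1.1×10⁻¹¹ mol L⁻¹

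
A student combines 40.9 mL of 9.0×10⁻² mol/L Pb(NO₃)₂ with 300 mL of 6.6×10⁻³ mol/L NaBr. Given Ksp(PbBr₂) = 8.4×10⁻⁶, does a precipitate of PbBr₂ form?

Total volume after mixing = 40.9 + 300 = 340.9 mL.
[Pb²⁺] = (9.0×10⁻²)(40.9)/340.9 = 1.1×10⁻² mol/L
[Br⁻] = (6.6×10⁻³)(300)/340.9 = 5.8×10⁻³ mol/L
Q = [Pb²⁺][Br⁻]^2 = 3.6×10⁻⁷
Since Q (3.6×10⁻⁷) is less than Ksp (8.4×10⁻⁶), no PbBr₂ precipitates.

No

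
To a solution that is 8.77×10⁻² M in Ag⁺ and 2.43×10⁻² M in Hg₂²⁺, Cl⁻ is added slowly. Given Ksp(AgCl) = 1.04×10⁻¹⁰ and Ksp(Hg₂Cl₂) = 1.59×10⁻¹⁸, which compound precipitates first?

A salt starts to precipitate once the ion product Q reaches its Ksp.
For AgCl: [Cl⁻] = (Ksp/[Ag⁺]) = 1.19×10⁻⁹ M
For Hg₂Cl₂: [Cl⁻] = (Ksp/[Hg₂²⁺])^(1/2) = 8.09×10⁻⁹ M
AgCl requires the lower [Cl⁻], so it precipitates first.

AgCl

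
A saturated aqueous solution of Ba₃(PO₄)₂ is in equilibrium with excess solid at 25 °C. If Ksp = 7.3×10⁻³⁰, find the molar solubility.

Ba₃(PO₄)₂(s) ⇌ 3 Ba²⁺(aq) + 2 PO₄³⁻(aq)
If s mol/L of Ba₃(PO₄)₂ dissolves, [Ba²⁺] = 3s and [PO₄³⁻] = 2s.
Ksp = [Ba²⁺]^3[PO₄³⁻]^2 = (3s)^3 · (2s)^2 = 108s^5
108s^5 = 7.3×10⁻³⁰  ⇒  s^5 = 6.8×10⁻³²
Taking the 5th root, s = 5.8×10⁻⁷ M.

5.8×10⁻⁷ M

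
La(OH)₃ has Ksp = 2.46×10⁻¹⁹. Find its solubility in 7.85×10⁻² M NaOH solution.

5.09×10⁻¹⁶ M

La(OH)₃(s) ⇌ La³⁺(aq) + 3 OH⁻(aq)
Let s be the solubility of La(OH)₃ here. The common ion gives [OH⁻] ≈ 7.85×10⁻² M, and [La³⁺] = s.
Ksp = [La³⁺][OH⁻]^3 = s(7.85×10⁻²)^3
s = 2.46×10⁻¹⁹ / (7.85×10⁻²)^3 = 5.09×10⁻¹⁶
s = 5.09×10⁻¹⁶ M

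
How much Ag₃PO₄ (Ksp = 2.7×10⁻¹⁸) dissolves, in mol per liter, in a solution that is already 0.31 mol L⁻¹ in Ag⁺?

Ag₃PO₄(s) ⇌ 3 Ag⁺(aq) + PO₄³⁻(aq)
Ag⁺ is already present at 0.31 mol L⁻¹. If s mol/L of Ag₃PO₄ dissolves, [PO₄³⁻] = s while [Ag⁺] ≈ 0.31 mol L⁻¹.
Ksp = [Ag⁺]^3[PO₄³⁻] = (0.31)^3s
s = 2.7×10⁻¹⁸ / (0.31)^3 = 9.1×10⁻¹⁷
s = 9.1×10⁻¹⁷ mol L⁻¹

9.1×10⁻¹⁷ M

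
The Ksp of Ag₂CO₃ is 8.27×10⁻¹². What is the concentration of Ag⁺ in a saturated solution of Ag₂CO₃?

2.55×10⁻⁴ M

Ag₂CO₃(s) ⇌ 2 Ag⁺(aq) + CO₃²⁻(aq)
Let s be the molar solubility. Then [Ag⁺] = 2s and [CO₃²⁻] = s.
Ksp = [Ag⁺]^2[CO₃²⁻] = (2s)^2 · s = 4s^3 = 8.27×10⁻¹²
s = 1.27×10⁻⁴ M
[Ag⁺] = 2s = 2.55×10⁻⁴ M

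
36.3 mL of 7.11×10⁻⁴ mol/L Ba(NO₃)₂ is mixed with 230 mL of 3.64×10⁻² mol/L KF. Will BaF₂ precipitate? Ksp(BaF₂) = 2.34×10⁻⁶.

No

After mixing, V = 36.3 mL + 230 mL = 266.3 mL.
[Ba²⁺] = (7.11×10⁻⁴)(36.3)/266.3 = 9.69×10⁻⁵ mol/L
[F⁻] = (3.64×10⁻²)(230)/266.3 = 3.14×10⁻² mol/L
Q = [Ba²⁺][F⁻]^2 = 9.58×10⁻⁸
Q = 9.58×10⁻⁸ < Ksp = 2.34×10⁻⁶, so the solution is unsaturated and no precipitate forms.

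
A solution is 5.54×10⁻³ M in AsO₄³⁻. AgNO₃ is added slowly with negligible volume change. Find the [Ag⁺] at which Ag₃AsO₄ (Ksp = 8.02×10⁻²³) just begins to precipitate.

2.44×10⁻⁷ M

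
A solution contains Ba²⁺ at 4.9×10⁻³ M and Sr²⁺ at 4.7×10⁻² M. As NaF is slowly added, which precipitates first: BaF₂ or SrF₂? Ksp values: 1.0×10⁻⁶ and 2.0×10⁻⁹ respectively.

SrF₂

The threshold for precipitation is Q = Ksp.
For BaF₂: [F⁻] = (Ksp/[Ba²⁺])^(1/2) = 1.4×10⁻² M
For SrF₂: [F⁻] = (Ksp/[Sr²⁺])^(1/2) = 2.1×10⁻⁴ M
The smaller threshold [F⁻] is reached first, so SrF₂ precipitates first.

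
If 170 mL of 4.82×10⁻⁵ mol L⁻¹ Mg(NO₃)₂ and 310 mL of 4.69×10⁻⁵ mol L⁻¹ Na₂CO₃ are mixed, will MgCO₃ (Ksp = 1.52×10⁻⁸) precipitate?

No

Total volume after mixing = 170 + 310 = 480 mL.
[Mg²⁺] = (4.82×10⁻⁵)(170)/480 = 1.71×10⁻⁵ mol L⁻¹
[CO₃²⁻] = (4.69×10⁻⁵)(310)/480 = 3.03×10⁻⁵ mol L⁻¹
Q = [Mg²⁺][CO₃²⁻] = 5.17×10⁻¹⁰
Since Q (5.17×10⁻¹⁰) is less than Ksp (1.52×10⁻⁸), no MgCO₃ precipitates.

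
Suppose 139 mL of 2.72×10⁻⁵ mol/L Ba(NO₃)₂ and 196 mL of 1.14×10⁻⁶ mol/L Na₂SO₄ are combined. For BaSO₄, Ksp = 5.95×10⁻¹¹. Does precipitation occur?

The combined volume is 335 mL.
[Ba²⁺] = (2.72×10⁻⁵)(139)/335 = 1.13×10⁻⁵ mol/L
[SO₄²⁻] = (1.14×10⁻⁶)(196)/335 = 6.67×10⁻⁷ mol/L
Q = [Ba²⁺][SO₄²⁻] = 7.53×10⁻¹²
Since Q (7.53×10⁻¹²) is less than Ksp (5.95×10⁻¹¹), no BaSO₄ precipitates.

No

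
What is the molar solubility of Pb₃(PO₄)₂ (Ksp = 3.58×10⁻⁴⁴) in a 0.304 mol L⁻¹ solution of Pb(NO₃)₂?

5.64×10⁻²² M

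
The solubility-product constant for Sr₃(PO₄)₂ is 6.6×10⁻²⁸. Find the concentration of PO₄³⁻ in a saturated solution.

Sr₃(PO₄)₂(s) ⇌ 3 Sr²⁺(aq) + 2 PO₄³⁻(aq)
Call the molar solubility s, so that [Sr²⁺] = 3s and [PO₄³⁻] = 2s.
Ksp = [Sr²⁺]^3[PO₄³⁻]^2 = (3s)^3 · (2s)^2 = 108s^5 = 6.6×10⁻²⁸
s = 1.4×10⁻⁶ mol L⁻¹
[PO₄³⁻] = 2s = 2.9×10⁻⁶ mol L⁻¹

2.9×10⁻⁶ M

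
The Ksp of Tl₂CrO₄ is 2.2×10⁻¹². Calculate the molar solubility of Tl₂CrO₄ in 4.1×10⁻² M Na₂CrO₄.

Tl₂CrO₄(s) ⇌ 2 Tl⁺(aq) + CrO₄²⁻(aq)
Let s be the solubility of Tl₂CrO₄ here. The common ion gives [CrO₄²⁻] ≈ 4.1×10⁻² M, and [Tl⁺] = 2s.
Ksp = [Tl⁺]^2[CrO₄²⁻] = (2s)^2(4.1×10⁻²)
(2s)^2 = 2.2×10⁻¹² / (4.1×10⁻²) = 5.4×10⁻¹¹
s = 3.7×10⁻⁶ M

3.7×10⁻⁶ M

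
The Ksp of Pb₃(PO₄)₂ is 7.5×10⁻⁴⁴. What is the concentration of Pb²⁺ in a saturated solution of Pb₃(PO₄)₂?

2.8×10⁻⁹ M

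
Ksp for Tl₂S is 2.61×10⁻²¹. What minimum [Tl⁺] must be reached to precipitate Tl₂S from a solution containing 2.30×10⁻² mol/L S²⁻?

3.37×10⁻¹⁰ M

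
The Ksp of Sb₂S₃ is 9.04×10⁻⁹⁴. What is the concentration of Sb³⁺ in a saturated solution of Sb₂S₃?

1.93×10⁻¹⁹ M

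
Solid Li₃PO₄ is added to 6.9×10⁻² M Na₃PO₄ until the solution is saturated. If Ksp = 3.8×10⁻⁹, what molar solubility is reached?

Li₃PO₄(s) ⇌ 3 Li⁺(aq) + PO₄³⁻(aq)
PO₄³⁻ is already present at 6.9×10⁻² M. If s mol/L of Li₃PO₄ dissolves, [Li⁺] = 3s while [PO₄³⁻] ≈ 6.9×10⁻² M.
Ksp = [Li⁺]^3[PO₄³⁻] = (3s)^3(6.9×10⁻²)
(3s)^3 = 3.8×10⁻⁹ / (6.9×10⁻²) = 5.5×10⁻⁸
s = 1.3×10⁻³ M

1.3×10⁻³ M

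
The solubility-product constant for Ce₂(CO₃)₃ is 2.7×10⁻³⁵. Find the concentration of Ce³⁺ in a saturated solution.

9.6×10⁻⁸ M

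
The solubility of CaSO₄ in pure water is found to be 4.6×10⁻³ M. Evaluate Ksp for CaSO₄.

CaSO₄(s) ⇌ Ca²⁺(aq) + SO₄²⁻(aq)
For each mole of CaSO₄ that dissolves per liter, [Ca²⁺] = s and [SO₄²⁻] = s; let s denote this solubility.
Ksp = [Ca²⁺][SO₄²⁻] = s · s = s^2
Ksp = (4.6×10⁻³)^2 = 2.1×10⁻⁵

Ksp = 2.1×10⁻⁵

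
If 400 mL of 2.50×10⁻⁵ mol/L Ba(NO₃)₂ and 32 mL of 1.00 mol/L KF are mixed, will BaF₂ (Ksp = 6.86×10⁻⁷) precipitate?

The combined volume is 432 mL.
[Ba²⁺] = (2.50×10⁻⁵)(400)/432 = 2.31×10⁻⁵ mol/L
[F⁻] = (1.00)(32)/432 = 7.41×10⁻² mol/L
Q = [Ba²⁺][F⁻]^2 = 1.27×10⁻⁷
Q = 1.27×10⁻⁷ < Ksp = 6.86×10⁻⁷, so the solution is unsaturated and no precipitate forms.

No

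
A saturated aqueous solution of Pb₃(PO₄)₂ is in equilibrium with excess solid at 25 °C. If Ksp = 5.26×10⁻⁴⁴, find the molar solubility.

Pb₃(PO₄)₂(s) ⇌ 3 Pb²⁺(aq) + 2 PO₄³⁻(aq)
Let s be the molar solubility. Then [Pb²⁺] = 3s and [PO₄³⁻] = 2s.
Ksp = [Pb²⁺]^3[PO₄³⁻]^2 = (3s)^3 · (2s)^2 = 108s^5
108s^5 = 5.26×10⁻⁴⁴  ⇒  s^5 = 4.87×10⁻⁴⁶
s = (4.87×10⁻⁴⁶)^(1/5) = 8.66×10⁻¹⁰ mol/L

8.66×10⁻¹⁰ M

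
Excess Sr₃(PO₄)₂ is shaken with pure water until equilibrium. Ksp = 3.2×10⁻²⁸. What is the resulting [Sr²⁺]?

3.7×10⁻⁶ M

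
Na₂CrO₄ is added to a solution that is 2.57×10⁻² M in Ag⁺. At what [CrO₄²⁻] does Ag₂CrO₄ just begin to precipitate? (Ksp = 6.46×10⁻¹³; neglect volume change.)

9.78×10⁻¹⁰ M

Each salt precipitates once Q = Ksp for that salt.
Ag₂CrO₄(s) ⇌ 2 Ag⁺(aq) + CrO₄²⁻(aq)
Ksp = [Ag⁺]^2[CrO₄²⁻] = [CrO₄²⁻](2.57×10⁻²)^2
[CrO₄²⁻] = 6.46×10⁻¹³ / (2.57×10⁻²)^2 = 9.78×10⁻¹⁰
[CrO₄²⁻] = 9.78×10⁻¹⁰ M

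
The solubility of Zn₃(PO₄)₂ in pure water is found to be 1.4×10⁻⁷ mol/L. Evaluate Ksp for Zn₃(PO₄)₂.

Zn₃(PO₄)₂(s) ⇌ 3 Zn²⁺(aq) + 2 PO₄³⁻(aq)
With molar solubility s: [Zn²⁺] = 3s, [PO₄³⁻] = 2s.
Ksp = [Zn²⁺]^3[PO₄³⁻]^2 = (3s)^3 · (2s)^2 = 108s^5
Ksp = 108 × (1.4×10⁻⁷)^5 = 5.8×10⁻³³

Ksp = 5.8×10⁻³³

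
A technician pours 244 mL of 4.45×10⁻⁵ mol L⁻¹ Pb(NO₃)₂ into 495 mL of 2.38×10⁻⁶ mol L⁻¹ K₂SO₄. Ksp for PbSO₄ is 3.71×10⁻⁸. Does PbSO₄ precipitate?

Total volume after mixing = 244 + 495 = 739 mL.
[Pb²⁺] = (4.45×10⁻⁵)(244)/739 = 1.47×10⁻⁵ mol L⁻¹
[SO₄²⁻] = (2.38×10⁻⁶)(495)/739 = 1.59×10⁻⁶ mol L⁻¹
Q = [Pb²⁺][SO₄²⁻] = 2.34×10⁻¹¹
Q = 2.34×10⁻¹¹ < Ksp = 3.71×10⁻⁸, so the solution is unsaturated and no precipitate forms.

No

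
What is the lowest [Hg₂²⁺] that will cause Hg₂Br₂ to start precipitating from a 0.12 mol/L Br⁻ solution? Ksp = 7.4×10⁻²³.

A salt starts to precipitate once the ion product Q reaches its Ksp.
Hg₂Br₂(s) ⇌ Hg₂²⁺(aq) + 2 Br⁻(aq)
Ksp = [Hg₂²⁺][Br⁻]^2 = [Hg₂²⁺](0.12)^2
[Hg₂²⁺] = 7.4×10⁻²³ / (0.12)^2 = 5.1×10⁻²¹
[Hg₂²⁺] = 5.1×10⁻²¹ mol/L

5.1×10⁻²¹ M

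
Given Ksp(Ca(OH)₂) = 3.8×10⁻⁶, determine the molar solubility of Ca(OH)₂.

Ca(OH)₂(s) ⇌ Ca²⁺(aq) + 2 OH⁻(aq)
Call the molar solubility s, so that [Ca²⁺] = s and [OH⁻] = 2s.
Ksp = [Ca²⁺][OH⁻]^2 = s · (2s)^2 = 4s^3
4s^3 = 3.8×10⁻⁶  ⇒  s^3 = 9.5×10⁻⁷
Taking the 3rd root, s = 9.8×10⁻³ mol L⁻¹.

9.8×10⁻³ M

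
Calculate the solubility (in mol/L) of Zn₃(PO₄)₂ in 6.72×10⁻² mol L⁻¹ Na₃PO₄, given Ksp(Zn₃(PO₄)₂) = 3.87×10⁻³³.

3.17×10⁻¹¹ M

Zn₃(PO₄)₂(s) ⇌ 3 Zn²⁺(aq) + 2 PO₄³⁻(aq)
With PO₄³⁻ already at 6.72×10⁻² mol L⁻¹ and s small, take [PO₄³⁻] ≈ 6.72×10⁻² mol L⁻¹ and [Zn²⁺] = 3s.
Ksp = [Zn²⁺]^3[PO₄³⁻]^2 = (3s)^3(6.72×10⁻²)^2
(3s)^3 = 3.87×10⁻³³ / (6.72×10⁻²)^2 = 8.57×10⁻³¹
s = 3.17×10⁻¹¹ mol L⁻¹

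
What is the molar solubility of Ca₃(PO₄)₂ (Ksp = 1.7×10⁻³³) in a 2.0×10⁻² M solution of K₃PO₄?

Ca₃(PO₄)₂(s) ⇌ 3 Ca²⁺(aq) + 2 PO₄³⁻(aq)
With PO₄³⁻ already at 2.0×10⁻² M and s small, take [PO₄³⁻] ≈ 2.0×10⁻² M and [Ca²⁺] = 3s.
Ksp = [Ca²⁺]^3[PO₄³⁻]^2 = (3s)^3(2.0×10⁻²)^2
(3s)^3 = 1.7×10⁻³³ / (2.0×10⁻²)^2 = 4.3×10⁻³⁰
s = 5.4×10⁻¹¹ M

5.4×10⁻¹¹ M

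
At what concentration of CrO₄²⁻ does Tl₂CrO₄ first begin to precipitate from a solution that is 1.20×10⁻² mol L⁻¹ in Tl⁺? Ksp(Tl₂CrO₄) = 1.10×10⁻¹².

7.64×10⁻⁹ M

A salt starts to precipitate once the ion product Q reaches its Ksp.
Tl₂CrO₄(s) ⇌ 2 Tl⁺(aq) + CrO₄²⁻(aq)
Ksp = [Tl⁺]^2[CrO₄²⁻] = [CrO₄²⁻](1.20×10⁻²)^2
[CrO₄²⁻] = 1.10×10⁻¹² / (1.20×10⁻²)^2 = 7.64×10⁻⁹
[CrO₄²⁻] = 7.64×10⁻⁹ mol L⁻¹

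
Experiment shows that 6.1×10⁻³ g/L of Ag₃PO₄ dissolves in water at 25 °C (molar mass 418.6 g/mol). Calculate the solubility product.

Ksp = 1.2×10⁻¹⁸

s = (6.1×10⁻³ g L⁻¹)/(418.6 g mol⁻¹) = 1.457×10⁻⁵ M
Ag₃PO₄(s) ⇌ 3 Ag⁺(aq) + PO₄³⁻(aq)
Let s be the molar solubility. Then [Ag⁺] = 3s and [PO₄³⁻] = s.
Ksp = [Ag⁺]^3[PO₄³⁻] = (3s)^3 · s = 27s^4
Ksp = 27 × (1.457×10⁻⁵)^4 = 1.2×10⁻¹⁸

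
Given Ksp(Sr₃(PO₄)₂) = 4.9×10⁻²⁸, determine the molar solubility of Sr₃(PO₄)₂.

Sr₃(PO₄)₂(s) ⇌ 3 Sr²⁺(aq) + 2 PO₄³⁻(aq)
Let s be the molar solubility. Then [Sr²⁺] = 3s and [PO₄³⁻] = 2s.
Ksp = [Sr²⁺]^3[PO₄³⁻]^2 = (3s)^3 · (2s)^2 = 108s^5
108s^5 = 4.9×10⁻²⁸  ⇒  s^5 = 4.5×10⁻³⁰
s = (4.5×10⁻³⁰)^(1/5) = 1.4×10⁻⁶ mol L⁻¹

1.4×10⁻⁶ M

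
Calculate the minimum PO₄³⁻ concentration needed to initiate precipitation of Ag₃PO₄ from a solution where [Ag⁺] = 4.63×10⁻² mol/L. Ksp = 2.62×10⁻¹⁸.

2.64×10⁻¹⁴ M

Each salt precipitates once Q = Ksp for that salt.
Ag₃PO₄(s) ⇌ 3 Ag⁺(aq) + PO₄³⁻(aq)
Ksp = [Ag⁺]^3[PO₄³⁻] = [PO₄³⁻](4.63×10⁻²)^3
[PO₄³⁻] = 2.62×10⁻¹⁸ / (4.63×10⁻²)^3 = 2.64×10⁻¹⁴
[PO₄³⁻] = 2.64×10⁻¹⁴ mol/L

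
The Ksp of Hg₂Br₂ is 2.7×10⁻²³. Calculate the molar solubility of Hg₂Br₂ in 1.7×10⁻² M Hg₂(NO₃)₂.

2.0×10⁻¹¹ M

Hg₂Br₂(s) ⇌ Hg₂²⁺(aq) + 2 Br⁻(aq)
Hg₂²⁺ is already present at 1.7×10⁻² M. If s mol/L of Hg₂Br₂ dissolves, [Br⁻] = 2s while [Hg₂²⁺] ≈ 1.7×10⁻² M.
Ksp = [Hg₂²⁺][Br⁻]^2 = (1.7×10⁻²)(2s)^2
(2s)^2 = 2.7×10⁻²³ / (1.7×10⁻²) = 1.6×10⁻²¹
s = 2.0×10⁻¹¹ M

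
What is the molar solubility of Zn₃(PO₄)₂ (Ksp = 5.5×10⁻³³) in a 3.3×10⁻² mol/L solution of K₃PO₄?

Zn₃(PO₄)₂(s) ⇌ 3 Zn²⁺(aq) + 2 PO₄³⁻(aq)
With PO₄³⁻ already at 3.3×10⁻² mol/L and s small, take [PO₄³⁻] ≈ 3.3×10⁻² mol/L and [Zn²⁺] = 3s.
Ksp = [Zn²⁺]^3[PO₄³⁻]^2 = (3s)^3(3.3×10⁻²)^2
(3s)^3 = 5.5×10⁻³³ / (3.3×10⁻²)^2 = 5.1×10⁻³⁰
s = 5.7×10⁻¹¹ mol/L

5.7×10⁻¹¹ M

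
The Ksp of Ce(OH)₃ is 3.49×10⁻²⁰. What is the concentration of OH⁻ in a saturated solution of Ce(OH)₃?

Ce(OH)₃(s) ⇌ Ce³⁺(aq) + 3 OH⁻(aq)
With molar solubility s: [Ce³⁺] = s, [OH⁻] = 3s.
Ksp = [Ce³⁺][OH⁻]^3 = s · (3s)^3 = 27s^4 = 3.49×10⁻²⁰
s = 6.00×10⁻⁶ M
[OH⁻] = 3s = 1.80×10⁻⁵ M

1.80×10⁻⁵ M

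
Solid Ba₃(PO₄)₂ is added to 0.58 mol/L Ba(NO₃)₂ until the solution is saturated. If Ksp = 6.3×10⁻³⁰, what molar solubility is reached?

2.8×10⁻¹⁵ M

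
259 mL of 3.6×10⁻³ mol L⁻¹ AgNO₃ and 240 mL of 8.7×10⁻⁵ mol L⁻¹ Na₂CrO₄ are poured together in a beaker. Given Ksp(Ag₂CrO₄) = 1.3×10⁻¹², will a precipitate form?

Total volume after mixing = 259 + 240 = 499 mL.
[Ag⁺] = (3.6×10⁻³)(259)/499 = 1.9×10⁻³ mol L⁻¹
[CrO₄²⁻] = (8.7×10⁻⁵)(240)/499 = 4.2×10⁻⁵ mol L⁻¹
Q = [Ag⁺]^2[CrO₄²⁻] = 1.5×10⁻¹⁰
Since Q (1.5×10⁻¹⁰) exceeds Ksp (1.3×10⁻¹²), Ag₂CrO₄ will precipitate.

Yes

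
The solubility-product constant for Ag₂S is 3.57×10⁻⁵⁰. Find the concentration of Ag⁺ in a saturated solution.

Ag₂S(s) ⇌ 2 Ag⁺(aq) + S²⁻(aq)
If s mol/L of Ag₂S dissolves, [Ag⁺] = 2s and [S²⁻] = s.
Ksp = [Ag⁺]^2[S²⁻] = (2s)^2 · s = 4s^3 = 3.57×10⁻⁵⁰
s = 2.07×10⁻¹⁷ mol L⁻¹
[Ag⁺] = 2s = 4.15×10⁻¹⁷ mol L⁻¹

4.15×10⁻¹⁷ M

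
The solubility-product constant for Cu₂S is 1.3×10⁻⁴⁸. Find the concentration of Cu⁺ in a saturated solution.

Cu₂S(s) ⇌ 2 Cu⁺(aq) + S²⁻(aq)
If s mol/L of Cu₂S dissolves, [Cu⁺] = 2s and [S²⁻] = s.
Ksp = [Cu⁺]^2[S²⁻] = (2s)^2 · s = 4s^3 = 1.3×10⁻⁴⁸
s = 6.9×10⁻¹⁷ mol L⁻¹
[Cu⁺] = 2s = 1.4×10⁻¹⁶ mol L⁻¹

1.4×10⁻¹⁶ M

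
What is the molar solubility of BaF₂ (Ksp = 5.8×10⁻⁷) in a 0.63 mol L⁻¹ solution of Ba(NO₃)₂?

4.8×10⁻⁴ M

BaF₂(s) ⇌ Ba²⁺(aq) + 2 F⁻(aq)
With Ba²⁺ already at 0.63 mol L⁻¹ and s small, take [Ba²⁺] ≈ 0.63 mol L⁻¹ and [F⁻] = 2s.
Ksp = [Ba²⁺][F⁻]^2 = (0.63)(2s)^2
(2s)^2 = 5.8×10⁻⁷ / (0.63) = 9.2×10⁻⁷
s = 4.8×10⁻⁴ mol L⁻¹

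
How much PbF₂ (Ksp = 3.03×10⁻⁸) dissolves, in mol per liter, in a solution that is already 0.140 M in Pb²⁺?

2.33×10⁻⁴ M

PbF₂(s) ⇌ Pb²⁺(aq) + 2 F⁻(aq)
Pb²⁺ is already present at 0.140 M. If s mol/L of PbF₂ dissolves, [F⁻] = 2s while [Pb²⁺] ≈ 0.140 M.
Ksp = [Pb²⁺][F⁻]^2 = (0.140)(2s)^2
(2s)^2 = 3.03×10⁻⁸ / (0.140) = 2.16×10⁻⁷
s = 2.33×10⁻⁴ M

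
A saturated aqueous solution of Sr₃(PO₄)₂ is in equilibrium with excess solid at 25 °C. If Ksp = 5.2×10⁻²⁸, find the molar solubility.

Sr₃(PO₄)₂(s) ⇌ 3 Sr²⁺(aq) + 2 PO₄³⁻(aq)
Let s be the molar solubility. Then [Sr²⁺] = 3s and [PO₄³⁻] = 2s.
Ksp = [Sr²⁺]^3[PO₄³⁻]^2 = (3s)^3 · (2s)^2 = 108s^5
108s^5 = 5.2×10⁻²⁸  ⇒  s^5 = 4.8×10⁻³⁰
s = (4.8×10⁻³⁰)^(1/5) = 1.4×10⁻⁶ mol/L

1.4×10⁻⁶ M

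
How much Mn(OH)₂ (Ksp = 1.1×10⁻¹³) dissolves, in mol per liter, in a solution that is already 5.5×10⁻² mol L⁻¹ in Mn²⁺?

7.1×10⁻⁷ M

Mn(OH)₂(s) ⇌ Mn²⁺(aq) + 2 OH⁻(aq)
Mn²⁺ is already present at 5.5×10⁻² mol L⁻¹. If s mol/L of Mn(OH)₂ dissolves, [OH⁻] = 2s while [Mn²⁺] ≈ 5.5×10⁻² mol L⁻¹.
Ksp = [Mn²⁺][OH⁻]^2 = (5.5×10⁻²)(2s)^2
(2s)^2 = 1.1×10⁻¹³ / (5.5×10⁻²) = 2.0×10⁻¹²
s = 7.1×10⁻⁷ mol L⁻¹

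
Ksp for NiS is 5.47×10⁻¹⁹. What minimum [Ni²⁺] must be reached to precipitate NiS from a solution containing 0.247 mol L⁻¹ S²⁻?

Each salt precipitates once Q = Ksp for that salt.
NiS(s) ⇌ Ni²⁺(aq) + S²⁻(aq)
Ksp = [Ni²⁺][S²⁻] = [Ni²⁺](0.247)
[Ni²⁺] = 5.47×10⁻¹⁹ / (0.247) = 2.21×10⁻¹⁸
[Ni²⁺] = 2.21×10⁻¹⁸ mol L⁻¹

2.21×10⁻¹⁸ M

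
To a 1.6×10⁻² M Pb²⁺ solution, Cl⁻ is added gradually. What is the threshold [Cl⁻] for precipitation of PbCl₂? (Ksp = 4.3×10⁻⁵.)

5.2×10⁻² M

Precipitation begins when Q = Ksp.
PbCl₂(s) ⇌ Pb²⁺(aq) + 2 Cl⁻(aq)
Ksp = [Pb²⁺][Cl⁻]^2 = [Cl⁻]^2(1.6×10⁻²)
[Cl⁻]^2 = 4.3×10⁻⁵ / (1.6×10⁻²) = 2.7×10⁻³
[Cl⁻] = 5.2×10⁻² M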